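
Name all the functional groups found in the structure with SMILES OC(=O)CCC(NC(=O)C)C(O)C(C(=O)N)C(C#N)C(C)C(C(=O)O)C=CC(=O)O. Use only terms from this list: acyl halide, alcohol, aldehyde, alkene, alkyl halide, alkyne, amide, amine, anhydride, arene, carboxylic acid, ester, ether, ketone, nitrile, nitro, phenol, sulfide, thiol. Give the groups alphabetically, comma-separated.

alcohol, alkene, amide, carboxylic acid, nitrile

Taking each segment in turn:
  HOOC: –COOH: carbonyl C bonded to –OH and C → carboxylic acid (the –OH is not a separate alcohol).
  CH(NHCOCH3): pendant –NHC(=O)CH3: N bonded to a carbonyl → amide (not amine).
  CH(OH): –OH on an sp³ carbon → alcohol (secondary).
  CH(CONH2): pendant –CONH2: carbonyl C bonded to C and N → amide.
  CH(CN): pendant –C≡N: nitrile.
  CH(COOH): pendant –COOH: carbonyl C bonded to C and –OH → carboxylic acid.
  CH=CH: C=C double bond → alkene.
  COOH: –COOH: carbonyl C bonded to –OH and C → carboxylic acid (the –OH is not a separate alcohol).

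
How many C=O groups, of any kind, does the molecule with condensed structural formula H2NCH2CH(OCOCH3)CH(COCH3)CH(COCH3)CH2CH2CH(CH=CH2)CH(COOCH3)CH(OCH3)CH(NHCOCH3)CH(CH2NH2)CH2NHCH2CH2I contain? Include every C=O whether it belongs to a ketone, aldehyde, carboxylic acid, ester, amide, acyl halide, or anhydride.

CH(OCOCH3): ester, 1 C=O (running total 1).
CH(COCH3): ketone, 1 C=O (running total 2).
CH(COCH3): ketone, 1 C=O (running total 3).
CH(COOCH3): ester, 1 C=O (running total 4).
CH(NHCOCH3): amide, 1 C=O (running total 5).

5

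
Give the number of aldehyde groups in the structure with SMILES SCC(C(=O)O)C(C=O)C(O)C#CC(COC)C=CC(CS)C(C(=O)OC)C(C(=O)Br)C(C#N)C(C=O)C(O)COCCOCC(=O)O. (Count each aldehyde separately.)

Working along the chain:
  HSCH2: –SH on an sp³ carbon → thiol.
  CH(COOH): pendant –COOH: carbonyl C bonded to C and –OH → carboxylic acid.
  CH(CHO): pendant –CHO: carbonyl C bonded to C and H → aldehyde.
  CH(OH): –OH on an sp³ carbon → alcohol (secondary).
  C≡C: C≡C triple bond → alkyne.
  CH(CH2OCH3): pendant –CH2OCH3: C–O–C linkage → ether.
  CH=CH: C=C double bond → alkene.
  CH(CH2SH): pendant –CH2SH → thiol.
  CH(COOCH3): pendant –COOCH3: carbonyl C bonded to C and –OCH3 → ester.
  CH(COBr): pendant –C(=O)X: carbonyl C bonded to C and halogen → acyl halide.
  CH(CN): pendant –C≡N: nitrile.
  CH(CHO): pendant –CHO: carbonyl C bonded to C and H → aldehyde.
  CH(OH): –OH on an sp³ carbon → alcohol (secondary).
  CH2OCH2: C–O–C with sp³ carbons on both sides and no adjacent C=O → ether.
  CH2OCH2: C–O–C with sp³ carbons on both sides and no adjacent C=O → ether.
  COOH: –COOH: carbonyl C bonded to –OH and C → carboxylic acid (the –OH is not a separate alcohol).
Aldehyde appears at: CH(CHO), CH(CHO) → 2.

2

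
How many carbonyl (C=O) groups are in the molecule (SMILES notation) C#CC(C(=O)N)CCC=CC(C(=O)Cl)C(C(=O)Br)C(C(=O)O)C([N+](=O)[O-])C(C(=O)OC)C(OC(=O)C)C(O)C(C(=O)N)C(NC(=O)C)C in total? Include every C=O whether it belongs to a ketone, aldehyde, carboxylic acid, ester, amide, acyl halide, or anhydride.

CH(CONH2): amide, 1 C=O (running total 1).
CH(COCl): acyl halide, 1 C=O (running total 2).
CH(COBr): acyl halide, 1 C=O (running total 3).
CH(COOH): carboxylic acid, 1 C=O (running total 4).
CH(COOCH3): ester, 1 C=O (running total 5).
CH(OCOCH3): ester, 1 C=O (running total 6).
CH(CONH2): amide, 1 C=O (running total 7).
CH(NHCOCH3): amide, 1 C=O (running total 8).

8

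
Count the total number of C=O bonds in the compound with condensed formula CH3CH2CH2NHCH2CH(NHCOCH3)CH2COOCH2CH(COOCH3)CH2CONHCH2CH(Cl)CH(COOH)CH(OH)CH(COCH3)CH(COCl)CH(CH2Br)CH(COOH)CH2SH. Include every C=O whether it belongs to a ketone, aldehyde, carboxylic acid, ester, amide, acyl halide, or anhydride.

CH(NHCOCH3): amide, 1 C=O (running total 1).
CH2COOCH2: ester, 1 C=O (running total 2).
CH(COOCH3): ester, 1 C=O (running total 3).
CH2CONHCH2: amide, 1 C=O (running total 4).
CH(COOH): carboxylic acid, 1 C=O (running total 5).
CH(COCH3): ketone, 1 C=O (running total 6).
CH(COCl): acyl halide, 1 C=O (running total 7).
CH(COOH): carboxylic acid, 1 C=O (running total 8).

8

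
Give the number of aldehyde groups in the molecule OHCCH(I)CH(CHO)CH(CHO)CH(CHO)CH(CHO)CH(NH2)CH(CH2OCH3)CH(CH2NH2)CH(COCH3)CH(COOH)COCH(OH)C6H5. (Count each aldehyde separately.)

5

terminal –CHO: carbonyl C bonded to H and C → aldehyde.
halogen on an sp³ carbon → alkyl halide.
pendant –CHO: carbonyl C bonded to C and H → aldehyde.
pendant –CHO: carbonyl C bonded to C and H → aldehyde.
pendant –CHO: carbonyl C bonded to C and H → aldehyde.
pendant –CHO: carbonyl C bonded to C and H → aldehyde.
–NH2 on an sp³ carbon with no adjacent C=O → amine.
pendant –CH2OCH3: C–O–C linkage → ether.
pendant –CH2NH2: N on sp³ C, no adjacent C=O → amine.
pendant –COCH3: carbonyl C bonded to two carbons → ketone.
pendant –COOH: carbonyl C bonded to C and –OH → carboxylic acid.
–C(=O)– with carbon on both sides → ketone.
–OH on an sp³ carbon → alcohol (secondary).
–C6H5 phenyl ring → arene.
Aldehyde appears at: OHC, CH(CHO), CH(CHO), CH(CHO), CH(CHO) → 5.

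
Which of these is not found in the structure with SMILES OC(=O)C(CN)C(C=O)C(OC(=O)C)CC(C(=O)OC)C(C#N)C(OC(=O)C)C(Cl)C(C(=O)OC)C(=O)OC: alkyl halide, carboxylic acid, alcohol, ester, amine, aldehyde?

alcohol

carboxylic acid: present (HOOC — –COOH: carbonyl C bonded to –OH and C → carboxylic acid (the –OH is not a separate alcohol)).
ester: present (CH(OCOCH3) — pendant –OC(=O)CH3: an acyloxy group → ester).
aldehyde: present (CH(CHO) — pendant –CHO: carbonyl C bonded to C and H → aldehyde).
amine: present (CH(CH2NH2) — pendant –CH2NH2: N on sp³ C, no adjacent C=O → amine).
alkyl halide: present (CH(Cl) — halogen on an sp³ carbon → alkyl halide).
alcohol: absent. In HOOC, the –OH sits on a carbonyl carbon, making it part of a carboxylic acid, not an alcohol.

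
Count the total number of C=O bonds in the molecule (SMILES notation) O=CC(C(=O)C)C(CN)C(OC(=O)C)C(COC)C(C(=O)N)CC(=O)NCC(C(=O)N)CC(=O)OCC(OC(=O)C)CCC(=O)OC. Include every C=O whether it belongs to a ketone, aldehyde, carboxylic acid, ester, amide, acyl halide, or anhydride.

9

OHC: aldehyde, 1 C=O (running total 1).
CH(COCH3): ketone, 1 C=O (running total 2).
CH(OCOCH3): ester, 1 C=O (running total 3).
CH(CONH2): amide, 1 C=O (running total 4).
CH2CONHCH2: amide, 1 C=O (running total 5).
CH(CONH2): amide, 1 C=O (running total 6).
CH2COOCH2: ester, 1 C=O (running total 7).
CH(OCOCH3): ester, 1 C=O (running total 8).
COOCH3: ester, 1 C=O (running total 9).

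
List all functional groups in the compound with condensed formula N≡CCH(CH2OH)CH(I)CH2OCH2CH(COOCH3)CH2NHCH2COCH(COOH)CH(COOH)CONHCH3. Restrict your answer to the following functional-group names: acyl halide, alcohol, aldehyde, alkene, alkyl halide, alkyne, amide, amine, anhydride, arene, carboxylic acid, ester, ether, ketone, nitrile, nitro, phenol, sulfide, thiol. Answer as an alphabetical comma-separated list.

alcohol, alkyl halide, amide, amine, carboxylic acid, ester, ether, ketone, nitrile

Working along the chain:
  N≡C: N≡C–: carbon triple-bonded to nitrogen → nitrile.
  CH(CH2OH): pendant –CH2OH on an sp³ backbone C → alcohol.
  CH(I): halogen on an sp³ carbon → alkyl halide.
  CH2OCH2: C–O–C with sp³ carbons on both sides and no adjacent C=O → ether.
  CH(COOCH3): pendant –COOCH3: carbonyl C bonded to C and –OCH3 → ester.
  CH2NHCH2: C–N–C with sp³ carbons and no adjacent C=O → amine (secondary).
  CO: –C(=O)– with carbon on both sides → ketone.
  CH(COOH): pendant –COOH: carbonyl C bonded to C and –OH → carboxylic acid.
  CH(COOH): pendant –COOH: carbonyl C bonded to C and –OH → carboxylic acid.
  CONHCH3: –C(=O)NHCH3: carbonyl C bonded to C and to N → amide (the N is not an amine).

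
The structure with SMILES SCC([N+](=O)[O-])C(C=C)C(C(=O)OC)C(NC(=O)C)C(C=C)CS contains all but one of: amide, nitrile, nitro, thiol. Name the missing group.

nitrile

nitro: present (CH(NO2) — –NO2 on an sp³ carbon → nitro (the N=O is not a carbonyl)).
thiol: present (HSCH2 — –SH on an sp³ carbon → thiol).
amide: present (CH(NHCOCH3) — pendant –NHC(=O)CH3: N bonded to a carbonyl → amide (not amine)).
nitrile: no segment matches this pattern.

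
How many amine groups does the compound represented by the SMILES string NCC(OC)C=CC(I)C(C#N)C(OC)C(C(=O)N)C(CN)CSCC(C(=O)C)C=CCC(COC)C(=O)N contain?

2

–NH2 on an sp³ carbon with no adjacent C=O → amine.
pendant –OCH3: C–O–C with sp³ C, no adjacent C=O → ether.
C=C double bond → alkene.
halogen on an sp³ carbon → alkyl halide.
pendant –C≡N: nitrile.
pendant –OCH3: C–O–C with sp³ C, no adjacent C=O → ether.
pendant –CONH2: carbonyl C bonded to C and N → amide.
pendant –CH2NH2: N on sp³ C, no adjacent C=O → amine.
C–S–C linkage → sulfide (thioether).
pendant –COCH3: carbonyl C bonded to two carbons → ketone.
C=C double bond → alkene.
pendant –CH2OCH3: C–O–C linkage → ether.
–C(=O)NH2: carbonyl C bonded to C and to N → amide (the N is not a separate amine).
Amine appears at: H2NCH2, CH(CH2NH2) → 2.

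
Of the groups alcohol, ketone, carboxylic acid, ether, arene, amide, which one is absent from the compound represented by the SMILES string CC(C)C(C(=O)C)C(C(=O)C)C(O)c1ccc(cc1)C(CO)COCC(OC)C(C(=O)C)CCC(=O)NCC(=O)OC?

arene: present (C6H4 — para-disubstituted benzene ring → arene).
ketone: present (CH(COCH3) — pendant –COCH3: carbonyl C bonded to two carbons → ketone).
amide: present (CH2CONHCH2 — –C(=O)–N– linkage → amide (the N is not an amine)).
ether: present (CH2OCH2 — C–O–C with sp³ carbons on both sides and no adjacent C=O → ether).
alcohol: present (CH(OH) — –OH on an sp³ carbon → alcohol (secondary)).
carboxylic acid: absent. In COOCH3, the acyl oxygen is bonded to carbon (–O–C), not to H, so this is an ester. In CH2CONHCH2, the carbonyl is bonded to nitrogen, not to –OH; that is an amide.

carboxylic acid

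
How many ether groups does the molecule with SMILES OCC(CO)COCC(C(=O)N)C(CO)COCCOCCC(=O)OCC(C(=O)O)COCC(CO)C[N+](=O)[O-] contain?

HO– on an sp³ carbon → alcohol.
pendant –CH2OH on an sp³ backbone C → alcohol.
C–O–C with sp³ carbons on both sides and no adjacent C=O → ether.
pendant –CONH2: carbonyl C bonded to C and N → amide.
pendant –CH2OH on an sp³ backbone C → alcohol.
C–O–C with sp³ carbons on both sides and no adjacent C=O → ether.
C–O–C with sp³ carbons on both sides and no adjacent C=O → ether.
–C(=O)–O–C with C on the carbonyl side → ester.
pendant –COOH: carbonyl C bonded to C and –OH → carboxylic acid.
C–O–C with sp³ carbons on both sides and no adjacent C=O → ether.
pendant –CH2OH on an sp³ backbone C → alcohol.
–NO2 on carbon → nitro group.
Ether appears at: CH2OCH2, CH2OCH2, CH2OCH2, CH2OCH2 → 4.

4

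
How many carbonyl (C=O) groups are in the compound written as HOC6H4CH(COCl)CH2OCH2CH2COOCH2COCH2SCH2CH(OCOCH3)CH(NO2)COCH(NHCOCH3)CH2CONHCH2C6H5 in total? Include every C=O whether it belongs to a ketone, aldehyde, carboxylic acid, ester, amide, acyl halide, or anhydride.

CH(COCl): acyl halide, 1 C=O (running total 1).
CH2COOCH2: ester, 1 C=O (running total 2).
CO: ketone, 1 C=O (running total 3).
CH(OCOCH3): ester, 1 C=O (running total 4).
CO: ketone, 1 C=O (running total 5).
CH(NHCOCH3): amide, 1 C=O (running total 6).
CH2CONHCH2: amide, 1 C=O (running total 7).

7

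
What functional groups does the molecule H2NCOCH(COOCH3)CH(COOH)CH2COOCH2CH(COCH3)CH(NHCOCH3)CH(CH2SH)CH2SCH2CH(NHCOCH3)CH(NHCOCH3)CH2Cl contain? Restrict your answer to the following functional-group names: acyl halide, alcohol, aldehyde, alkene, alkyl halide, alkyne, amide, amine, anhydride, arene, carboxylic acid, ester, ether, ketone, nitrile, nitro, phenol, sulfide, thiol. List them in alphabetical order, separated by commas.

alkyl halide, amide, carboxylic acid, ester, ketone, sulfide, thiol

Taking each segment in turn:
  H2NCO: –C(=O)NH2: carbonyl C bonded to C and to N → amide (the N is not a separate amine).
  CH(COOCH3): pendant –COOCH3: carbonyl C bonded to C and –OCH3 → ester.
  CH(COOH): pendant –COOH: carbonyl C bonded to C and –OH → carboxylic acid.
  CH2COOCH2: –C(=O)–O–C with C on the carbonyl side → ester.
  CH(COCH3): pendant –COCH3: carbonyl C bonded to two carbons → ketone.
  CH(NHCOCH3): pendant –NHC(=O)CH3: N bonded to a carbonyl → amide (not amine).
  CH(CH2SH): pendant –CH2SH → thiol.
  CH2SCH2: C–S–C linkage → sulfide (thioether).
  CH(NHCOCH3): pendant –NHC(=O)CH3: N bonded to a carbonyl → amide (not amine).
  CH(NHCOCH3): pendant –NHC(=O)CH3: N bonded to a carbonyl → amide (not amine).
  CH2Cl: halogen on an sp³ carbon → alkyl halide.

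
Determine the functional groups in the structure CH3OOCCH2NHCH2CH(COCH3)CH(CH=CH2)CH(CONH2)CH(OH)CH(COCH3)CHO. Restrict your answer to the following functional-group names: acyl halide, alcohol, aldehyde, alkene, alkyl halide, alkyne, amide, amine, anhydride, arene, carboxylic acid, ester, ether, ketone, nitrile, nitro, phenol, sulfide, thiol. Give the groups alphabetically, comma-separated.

CH3O–C(=O)–: carbonyl C bonded to C and to –OCH3 → ester (not ketone + ether).
C–N–C with sp³ carbons and no adjacent C=O → amine (secondary).
pendant –COCH3: carbonyl C bonded to two carbons → ketone.
pendant –CH=CH2: C=C double bond → alkene.
pendant –CONH2: carbonyl C bonded to C and N → amide.
–OH on an sp³ carbon → alcohol (secondary).
pendant –COCH3: carbonyl C bonded to two carbons → ketone.
terminal –CHO: carbonyl C bonded to H and C → aldehyde.

alcohol, aldehyde, alkene, amide, amine, ester, ketone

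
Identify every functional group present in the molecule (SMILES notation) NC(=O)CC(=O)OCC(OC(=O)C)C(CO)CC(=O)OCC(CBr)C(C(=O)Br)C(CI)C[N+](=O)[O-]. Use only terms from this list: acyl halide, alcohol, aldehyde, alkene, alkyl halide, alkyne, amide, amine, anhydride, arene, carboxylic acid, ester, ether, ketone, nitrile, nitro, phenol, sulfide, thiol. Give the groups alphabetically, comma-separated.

–C(=O)NH2: carbonyl C bonded to C and to N → amide (the N is not a separate amine).
–C(=O)–O–C with C on the carbonyl side → ester.
pendant –OC(=O)CH3: an acyloxy group → ester.
pendant –CH2OH on an sp³ backbone C → alcohol.
–C(=O)–O–C with C on the carbonyl side → ester.
pendant –CH2X: halogen on sp³ carbon → alkyl halide.
pendant –C(=O)X: carbonyl C bonded to C and halogen → acyl halide.
pendant –CH2X: halogen on sp³ carbon → alkyl halide.
–NO2 on carbon → nitro group.

acyl halide, alcohol, alkyl halide, amide, ester, nitro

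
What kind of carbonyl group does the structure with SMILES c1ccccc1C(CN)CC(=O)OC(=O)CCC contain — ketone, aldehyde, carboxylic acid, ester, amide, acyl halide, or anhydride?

anhydride

The carbonyl is in the CH2CO-O-COCH2 segment: two acyl groups sharing one oxygen, –C(=O)–O–C(=O)– → anhydride.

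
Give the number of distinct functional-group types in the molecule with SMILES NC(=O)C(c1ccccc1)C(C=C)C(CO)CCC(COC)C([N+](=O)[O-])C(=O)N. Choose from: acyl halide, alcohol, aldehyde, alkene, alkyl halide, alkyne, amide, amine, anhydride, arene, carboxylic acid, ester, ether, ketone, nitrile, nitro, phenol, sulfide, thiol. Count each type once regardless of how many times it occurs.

6

–C(=O)NH2: carbonyl C bonded to C and to N → amide (the N is not a separate amine).
pendant –C6H5: benzene ring → arene.
pendant –CH=CH2: C=C double bond → alkene.
pendant –CH2OH on an sp³ backbone C → alcohol.
pendant –CH2OCH3: C–O–C linkage → ether.
–NO2 on an sp³ carbon → nitro (the N=O is not a carbonyl).
–C(=O)NH2: carbonyl C bonded to C and to N → amide (the N is not a separate amine).
Distinct types present: alcohol, alkene, amide, arene, ether, nitro.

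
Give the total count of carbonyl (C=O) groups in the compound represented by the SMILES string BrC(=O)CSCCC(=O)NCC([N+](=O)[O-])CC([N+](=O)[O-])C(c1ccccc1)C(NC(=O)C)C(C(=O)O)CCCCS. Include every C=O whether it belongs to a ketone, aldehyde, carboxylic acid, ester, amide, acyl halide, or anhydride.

4

BrCO: acyl halide, 1 C=O (running total 1).
CH2CONHCH2: amide, 1 C=O (running total 2).
CH(NHCOCH3): amide, 1 C=O (running total 3).
CH(COOH): carboxylic acid, 1 C=O (running total 4).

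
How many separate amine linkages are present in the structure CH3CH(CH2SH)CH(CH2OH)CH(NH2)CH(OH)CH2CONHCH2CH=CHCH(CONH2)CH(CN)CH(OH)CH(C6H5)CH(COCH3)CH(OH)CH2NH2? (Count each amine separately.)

Working along the chain:
  CH(CH2SH): pendant –CH2SH → thiol.
  CH(CH2OH): pendant –CH2OH on an sp³ backbone C → alcohol.
  CH(NH2): –NH2 on an sp³ carbon with no adjacent C=O → amine.
  CH(OH): –OH on an sp³ carbon → alcohol (secondary).
  CH2CONHCH2: –C(=O)–N– linkage → amide (the N is not an amine).
  CH=CH: C=C double bond → alkene.
  CH(CONH2): pendant –CONH2: carbonyl C bonded to C and N → amide.
  CH(CN): pendant –C≡N: nitrile.
  CH(OH): –OH on an sp³ carbon → alcohol (secondary).
  CH(C6H5): pendant –C6H5: benzene ring → arene.
  CH(COCH3): pendant –COCH3: carbonyl C bonded to two carbons → ketone.
  CH(OH): –OH on an sp³ carbon → alcohol (secondary).
  CH2NH2: –NH2 on an sp³ carbon with no adjacent C=O → amine.
Amine appears at: CH(NH2), CH2NH2 → 2.

2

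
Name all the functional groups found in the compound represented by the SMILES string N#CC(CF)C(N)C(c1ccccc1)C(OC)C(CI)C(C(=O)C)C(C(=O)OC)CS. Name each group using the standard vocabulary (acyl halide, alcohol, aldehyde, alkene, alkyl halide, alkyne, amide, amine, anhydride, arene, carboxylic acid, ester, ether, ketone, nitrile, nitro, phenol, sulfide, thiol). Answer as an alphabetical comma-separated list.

alkyl halide, amine, arene, ester, ether, ketone, nitrile, thiol

Reading the structure from left to right:
  N≡C: N≡C–: carbon triple-bonded to nitrogen → nitrile.
  CH(CH2F): pendant –CH2X: halogen on sp³ carbon → alkyl halide.
  CH(NH2): –NH2 on an sp³ carbon with no adjacent C=O → amine.
  CH(C6H5): pendant –C6H5: benzene ring → arene.
  CH(OCH3): pendant –OCH3: C–O–C with sp³ C, no adjacent C=O → ether.
  CH(CH2I): pendant –CH2X: halogen on sp³ carbon → alkyl halide.
  CH(COCH3): pendant –COCH3: carbonyl C bonded to two carbons → ketone.
  CH(COOCH3): pendant –COOCH3: carbonyl C bonded to C and –OCH3 → ester.
  CH2SH: –SH on an sp³ carbon → thiol.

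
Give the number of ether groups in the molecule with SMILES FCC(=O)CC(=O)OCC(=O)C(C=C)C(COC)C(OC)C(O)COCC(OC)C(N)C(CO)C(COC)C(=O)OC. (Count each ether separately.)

halogen on an sp³ carbon → alkyl halide.
–C(=O)– with carbon on both sides → ketone.
–C(=O)–O–C with C on the carbonyl side → ester.
–C(=O)– with carbon on both sides → ketone.
pendant –CH=CH2: C=C double bond → alkene.
pendant –CH2OCH3: C–O–C linkage → ether.
pendant –OCH3: C–O–C with sp³ C, no adjacent C=O → ether.
–OH on an sp³ carbon → alcohol (secondary).
C–O–C with sp³ carbons on both sides and no adjacent C=O → ether.
pendant –OCH3: C–O–C with sp³ C, no adjacent C=O → ether.
–NH2 on an sp³ carbon with no adjacent C=O → amine.
pendant –CH2OH on an sp³ backbone C → alcohol.
pendant –CH2OCH3: C–O–C linkage → ether.
–C(=O)OCH3: carbonyl C bonded to C and to –OCH3 → ester (not ketone + ether).
Ether appears at: CH(CH2OCH3), CH(OCH3), CH2OCH2, CH(OCH3), CH(CH2OCH3) → 5.

5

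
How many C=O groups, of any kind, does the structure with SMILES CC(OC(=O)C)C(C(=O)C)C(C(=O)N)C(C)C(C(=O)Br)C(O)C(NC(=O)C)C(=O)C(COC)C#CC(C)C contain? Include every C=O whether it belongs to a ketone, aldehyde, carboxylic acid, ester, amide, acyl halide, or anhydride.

6

CH(OCOCH3): ester, 1 C=O (running total 1).
CH(COCH3): ketone, 1 C=O (running total 2).
CH(CONH2): amide, 1 C=O (running total 3).
CH(COBr): acyl halide, 1 C=O (running total 4).
CH(NHCOCH3): amide, 1 C=O (running total 5).
CO: ketone, 1 C=O (running total 6).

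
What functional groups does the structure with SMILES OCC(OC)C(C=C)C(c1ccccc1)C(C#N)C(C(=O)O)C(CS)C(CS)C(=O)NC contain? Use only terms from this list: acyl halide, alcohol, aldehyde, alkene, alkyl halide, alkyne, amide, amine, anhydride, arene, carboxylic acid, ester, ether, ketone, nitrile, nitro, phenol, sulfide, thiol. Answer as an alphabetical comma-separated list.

alcohol, alkene, amide, arene, carboxylic acid, ether, nitrile, thiol

Reading the structure from left to right:
  HOCH2: HO– on an sp³ carbon → alcohol.
  CH(OCH3): pendant –OCH3: C–O–C with sp³ C, no adjacent C=O → ether.
  CH(CH=CH2): pendant –CH=CH2: C=C double bond → alkene.
  CH(C6H5): pendant –C6H5: benzene ring → arene.
  CH(CN): pendant –C≡N: nitrile.
  CH(COOH): pendant –COOH: carbonyl C bonded to C and –OH → carboxylic acid.
  CH(CH2SH): pendant –CH2SH → thiol.
  CH(CH2SH): pendant –CH2SH → thiol.
  CONHCH3: –C(=O)NHCH3: carbonyl C bonded to C and to N → amide (the N is not an amine).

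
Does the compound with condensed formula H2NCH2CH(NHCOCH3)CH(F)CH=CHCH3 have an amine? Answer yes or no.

Reading the structure from left to right:
  H2NCH2: –NH2 on an sp³ carbon with no adjacent C=O → amine.
  CH(NHCOCH3): pendant –NHC(=O)CH3: N bonded to a carbonyl → amide (not amine).
  CH(F): halogen on an sp³ carbon → alkyl halide.
  CH=CH: C=C double bond → alkene.
The H2NCH2 segment supplies the amine: –NH2 on an sp³ carbon with no adjacent C=O → amine.

yes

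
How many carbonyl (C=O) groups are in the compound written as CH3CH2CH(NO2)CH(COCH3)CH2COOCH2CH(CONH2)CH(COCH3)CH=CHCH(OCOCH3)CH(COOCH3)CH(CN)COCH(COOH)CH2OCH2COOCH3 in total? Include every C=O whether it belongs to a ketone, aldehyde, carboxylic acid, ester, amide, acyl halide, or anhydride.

9

CH(COCH3): ketone, 1 C=O (running total 1).
CH2COOCH2: ester, 1 C=O (running total 2).
CH(CONH2): amide, 1 C=O (running total 3).
CH(COCH3): ketone, 1 C=O (running total 4).
CH(OCOCH3): ester, 1 C=O (running total 5).
CH(COOCH3): ester, 1 C=O (running total 6).
CO: ketone, 1 C=O (running total 7).
CH(COOH): carboxylic acid, 1 C=O (running total 8).
COOCH3: ester, 1 C=O (running total 9).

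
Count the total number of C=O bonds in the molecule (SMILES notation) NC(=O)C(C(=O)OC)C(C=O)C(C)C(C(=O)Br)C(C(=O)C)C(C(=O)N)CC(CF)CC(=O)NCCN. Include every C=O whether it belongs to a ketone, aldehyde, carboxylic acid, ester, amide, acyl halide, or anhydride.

7

H2NCO: amide, 1 C=O (running total 1).
CH(COOCH3): ester, 1 C=O (running total 2).
CH(CHO): aldehyde, 1 C=O (running total 3).
CH(COBr): acyl halide, 1 C=O (running total 4).
CH(COCH3): ketone, 1 C=O (running total 5).
CH(CONH2): amide, 1 C=O (running total 6).
CH2CONHCH2: amide, 1 C=O (running total 7).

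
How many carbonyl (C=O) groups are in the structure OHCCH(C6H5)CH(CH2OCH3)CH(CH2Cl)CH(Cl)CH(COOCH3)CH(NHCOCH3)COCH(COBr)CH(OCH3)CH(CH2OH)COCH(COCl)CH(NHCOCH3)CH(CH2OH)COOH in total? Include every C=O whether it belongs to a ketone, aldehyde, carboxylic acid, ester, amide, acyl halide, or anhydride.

9

OHC: aldehyde, 1 C=O (running total 1).
CH(COOCH3): ester, 1 C=O (running total 2).
CH(NHCOCH3): amide, 1 C=O (running total 3).
CO: ketone, 1 C=O (running total 4).
CH(COBr): acyl halide, 1 C=O (running total 5).
CO: ketone, 1 C=O (running total 6).
CH(COCl): acyl halide, 1 C=O (running total 7).
CH(NHCOCH3): amide, 1 C=O (running total 8).
COOH: carboxylic acid, 1 C=O (running total 9).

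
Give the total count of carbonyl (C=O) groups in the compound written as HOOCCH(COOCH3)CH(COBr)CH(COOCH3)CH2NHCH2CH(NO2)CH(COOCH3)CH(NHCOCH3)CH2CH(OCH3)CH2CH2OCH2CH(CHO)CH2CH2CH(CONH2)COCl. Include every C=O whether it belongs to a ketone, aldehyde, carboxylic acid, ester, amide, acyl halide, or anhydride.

HOOC: carboxylic acid, 1 C=O (running total 1).
CH(COOCH3): ester, 1 C=O (running total 2).
CH(COBr): acyl halide, 1 C=O (running total 3).
CH(COOCH3): ester, 1 C=O (running total 4).
CH(COOCH3): ester, 1 C=O (running total 5).
CH(NHCOCH3): amide, 1 C=O (running total 6).
CH(CHO): aldehyde, 1 C=O (running total 7).
CH(CONH2): amide, 1 C=O (running total 8).
COCl: acyl halide, 1 C=O (running total 9).

9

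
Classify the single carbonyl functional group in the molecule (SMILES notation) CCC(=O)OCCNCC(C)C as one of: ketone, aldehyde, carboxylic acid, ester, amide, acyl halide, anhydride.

The carbonyl is in the CH2COOCH2 segment: –C(=O)–O–C with C on the carbonyl side → ester.

ester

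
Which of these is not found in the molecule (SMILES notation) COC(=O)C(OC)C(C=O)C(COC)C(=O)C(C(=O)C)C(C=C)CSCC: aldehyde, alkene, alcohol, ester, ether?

ether: present (CH(OCH3) — pendant –OCH3: C–O–C with sp³ C, no adjacent C=O → ether).
aldehyde: present (CH(CHO) — pendant –CHO: carbonyl C bonded to C and H → aldehyde).
alkene: present (CH(CH=CH2) — pendant –CH=CH2: C=C double bond → alkene).
ester: present (CH3OOC — CH3O–C(=O)–: carbonyl C bonded to C and to –OCH3 → ester (not ketone + ether)).
alcohol: no segment matches this pattern.

alcohol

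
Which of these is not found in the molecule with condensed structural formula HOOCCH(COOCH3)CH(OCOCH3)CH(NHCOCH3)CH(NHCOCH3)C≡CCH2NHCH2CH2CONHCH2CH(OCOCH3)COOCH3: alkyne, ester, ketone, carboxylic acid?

alkyne: present (C≡C — C≡C triple bond → alkyne).
ester: present (CH(COOCH3) — pendant –COOCH3: carbonyl C bonded to C and –OCH3 → ester).
carboxylic acid: present (HOOC — –COOH: carbonyl C bonded to –OH and C → carboxylic acid (the –OH is not a separate alcohol)).
ketone: absent. In each of CH(COOCH3), CH(OCOCH3) and COOCH3, the C=O is bonded to an –O–C group, which defines an ester, not a ketone. In each of CH(NHCOCH3) and CH2CONHCH2, the C=O is bonded to nitrogen, which defines an amide, not a ketone. In HOOC, the C=O bears an –OH, making it a carboxylic acid rather than a ketone.

ketone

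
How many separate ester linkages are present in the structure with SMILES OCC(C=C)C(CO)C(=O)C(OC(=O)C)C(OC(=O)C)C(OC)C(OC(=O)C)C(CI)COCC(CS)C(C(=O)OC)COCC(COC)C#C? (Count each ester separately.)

4

Taking each segment in turn:
  HOCH2: HO– on an sp³ carbon → alcohol.
  CH(CH=CH2): pendant –CH=CH2: C=C double bond → alkene.
  CH(CH2OH): pendant –CH2OH on an sp³ backbone C → alcohol.
  CO: –C(=O)– with carbon on both sides → ketone.
  CH(OCOCH3): pendant –OC(=O)CH3: an acyloxy group → ester.
  CH(OCOCH3): pendant –OC(=O)CH3: an acyloxy group → ester.
  CH(OCH3): pendant –OCH3: C–O–C with sp³ C, no adjacent C=O → ether.
  CH(OCOCH3): pendant –OC(=O)CH3: an acyloxy group → ester.
  CH(CH2I): pendant –CH2X: halogen on sp³ carbon → alkyl halide.
  CH2OCH2: C–O–C with sp³ carbons on both sides and no adjacent C=O → ether.
  CH(CH2SH): pendant –CH2SH → thiol.
  CH(COOCH3): pendant –COOCH3: carbonyl C bonded to C and –OCH3 → ester.
  CH2OCH2: C–O–C with sp³ carbons on both sides and no adjacent C=O → ether.
  CH(CH2OCH3): pendant –CH2OCH3: C–O–C linkage → ether.
  C≡CH: C≡C triple bond → alkyne.
Ester appears at: CH(OCOCH3), CH(OCOCH3), CH(OCOCH3), CH(COOCH3) → 4.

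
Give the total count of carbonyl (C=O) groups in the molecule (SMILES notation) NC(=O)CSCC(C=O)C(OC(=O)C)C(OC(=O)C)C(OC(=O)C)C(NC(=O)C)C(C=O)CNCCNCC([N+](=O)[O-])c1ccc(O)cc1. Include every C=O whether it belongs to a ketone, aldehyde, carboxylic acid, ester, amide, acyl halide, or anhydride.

7

H2NCO: amide, 1 C=O (running total 1).
CH(CHO): aldehyde, 1 C=O (running total 2).
CH(OCOCH3): ester, 1 C=O (running total 3).
CH(OCOCH3): ester, 1 C=O (running total 4).
CH(OCOCH3): ester, 1 C=O (running total 5).
CH(NHCOCH3): amide, 1 C=O (running total 6).
CH(CHO): aldehyde, 1 C=O (running total 7).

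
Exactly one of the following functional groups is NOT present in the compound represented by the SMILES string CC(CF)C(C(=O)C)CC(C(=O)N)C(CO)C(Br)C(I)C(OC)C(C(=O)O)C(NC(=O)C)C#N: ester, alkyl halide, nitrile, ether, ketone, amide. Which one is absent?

ether: present (CH(OCH3) — pendant –OCH3: C–O–C with sp³ C, no adjacent C=O → ether).
ketone: present (CH(COCH3) — pendant –COCH3: carbonyl C bonded to two carbons → ketone).
nitrile: present (CN — –C≡N: carbon triple-bonded to nitrogen → nitrile).
alkyl halide: present (CH(CH2F) — pendant –CH2X: halogen on sp³ carbon → alkyl halide).
amide: present (CH(CONH2) — pendant –CONH2: carbonyl C bonded to C and N → amide).
ester: no segment matches this pattern.

ester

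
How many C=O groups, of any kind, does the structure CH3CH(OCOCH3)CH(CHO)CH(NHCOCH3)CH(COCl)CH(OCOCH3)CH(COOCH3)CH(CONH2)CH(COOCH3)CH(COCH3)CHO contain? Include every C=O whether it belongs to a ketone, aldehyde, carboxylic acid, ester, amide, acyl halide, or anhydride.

CH(OCOCH3): ester, 1 C=O (running total 1).
CH(CHO): aldehyde, 1 C=O (running total 2).
CH(NHCOCH3): amide, 1 C=O (running total 3).
CH(COCl): acyl halide, 1 C=O (running total 4).
CH(OCOCH3): ester, 1 C=O (running total 5).
CH(COOCH3): ester, 1 C=O (running total 6).
CH(CONH2): amide, 1 C=O (running total 7).
CH(COOCH3): ester, 1 C=O (running total 8).
CH(COCH3): ketone, 1 C=O (running total 9).
CHO: aldehyde, 1 C=O (running total 10).

10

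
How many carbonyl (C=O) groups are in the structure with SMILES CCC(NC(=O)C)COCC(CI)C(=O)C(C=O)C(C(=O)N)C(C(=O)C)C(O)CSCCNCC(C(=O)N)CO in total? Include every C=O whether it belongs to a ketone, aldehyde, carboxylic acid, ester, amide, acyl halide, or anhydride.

6

CH(NHCOCH3): amide, 1 C=O (running total 1).
CO: ketone, 1 C=O (running total 2).
CH(CHO): aldehyde, 1 C=O (running total 3).
CH(CONH2): amide, 1 C=O (running total 4).
CH(COCH3): ketone, 1 C=O (running total 5).
CH(CONH2): amide, 1 C=O (running total 6).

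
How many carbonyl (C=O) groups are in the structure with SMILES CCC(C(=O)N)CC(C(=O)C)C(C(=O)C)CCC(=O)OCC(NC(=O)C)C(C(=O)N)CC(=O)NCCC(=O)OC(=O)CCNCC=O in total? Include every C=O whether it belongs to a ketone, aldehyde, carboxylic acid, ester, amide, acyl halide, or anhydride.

10

CH(CONH2): amide, 1 C=O (running total 1).
CH(COCH3): ketone, 1 C=O (running total 2).
CH(COCH3): ketone, 1 C=O (running total 3).
CH2COOCH2: ester, 1 C=O (running total 4).
CH(NHCOCH3): amide, 1 C=O (running total 5).
CH(CONH2): amide, 1 C=O (running total 6).
CH2CONHCH2: amide, 1 C=O (running total 7).
CH2CO-O-COCH2: anhydride, 2 C=O (running total 9).
CHO: aldehyde, 1 C=O (running total 10).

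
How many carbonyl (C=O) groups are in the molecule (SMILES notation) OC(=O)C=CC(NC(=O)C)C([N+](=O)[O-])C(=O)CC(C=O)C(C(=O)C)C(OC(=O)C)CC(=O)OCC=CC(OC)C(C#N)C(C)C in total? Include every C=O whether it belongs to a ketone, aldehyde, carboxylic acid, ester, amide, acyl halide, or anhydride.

7

HOOC: carboxylic acid, 1 C=O (running total 1).
CH(NHCOCH3): amide, 1 C=O (running total 2).
CO: ketone, 1 C=O (running total 3).
CH(CHO): aldehyde, 1 C=O (running total 4).
CH(COCH3): ketone, 1 C=O (running total 5).
CH(OCOCH3): ester, 1 C=O (running total 6).
CH2COOCH2: ester, 1 C=O (running total 7).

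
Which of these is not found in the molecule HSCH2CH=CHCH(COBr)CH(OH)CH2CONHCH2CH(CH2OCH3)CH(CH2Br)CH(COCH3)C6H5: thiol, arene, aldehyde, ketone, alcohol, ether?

aldehyde

ketone: present (CH(COCH3) — pendant –COCH3: carbonyl C bonded to two carbons → ketone).
ether: present (CH(CH2OCH3) — pendant –CH2OCH3: C–O–C linkage → ether).
arene: present (C6H5 — –C6H5 phenyl ring → arene).
thiol: present (HSCH2 — –SH on an sp³ carbon → thiol).
alcohol: present (CH(OH) — –OH on an sp³ carbon → alcohol (secondary)).
aldehyde: absent. In CH(COCH3), the carbonyl carbon is bonded to two carbons, so it is a ketone, not an aldehyde.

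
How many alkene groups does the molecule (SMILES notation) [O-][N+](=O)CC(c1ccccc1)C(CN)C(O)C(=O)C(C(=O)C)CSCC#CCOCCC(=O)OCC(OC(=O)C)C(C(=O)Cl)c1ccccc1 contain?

0

Working along the chain:
  O2NCH2: –NO2 on carbon → nitro group.
  CH(C6H5): pendant –C6H5: benzene ring → arene.
  CH(CH2NH2): pendant –CH2NH2: N on sp³ C, no adjacent C=O → amine.
  CH(OH): –OH on an sp³ carbon → alcohol (secondary).
  CO: –C(=O)– with carbon on both sides → ketone.
  CH(COCH3): pendant –COCH3: carbonyl C bonded to two carbons → ketone.
  CH2SCH2: C–S–C linkage → sulfide (thioether).
  C≡C: C≡C triple bond → alkyne.
  CH2OCH2: C–O–C with sp³ carbons on both sides and no adjacent C=O → ether.
  CH2COOCH2: –C(=O)–O–C with C on the carbonyl side → ester.
  CH(OCOCH3): pendant –OC(=O)CH3: an acyloxy group → ester.
  CH(COCl): pendant –C(=O)X: carbonyl C bonded to C and halogen → acyl halide.
  C6H5: –C6H5 phenyl ring → arene.
No segment is a alkene: CH(C6H5) is arene, not alkene; C≡C is alkyne, not alkene; C6H5 is arene, not alkene. → 0.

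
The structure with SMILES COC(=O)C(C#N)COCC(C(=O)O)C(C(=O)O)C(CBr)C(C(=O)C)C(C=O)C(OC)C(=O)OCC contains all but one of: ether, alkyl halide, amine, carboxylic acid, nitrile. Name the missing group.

amine

nitrile: present (CH(CN) — pendant –C≡N: nitrile).
carboxylic acid: present (CH(COOH) — pendant –COOH: carbonyl C bonded to C and –OH → carboxylic acid).
alkyl halide: present (CH(CH2Br) — pendant –CH2X: halogen on sp³ carbon → alkyl halide).
ether: present (CH2OCH2 — C–O–C with sp³ carbons on both sides and no adjacent C=O → ether).
amine: no segment matches this pattern.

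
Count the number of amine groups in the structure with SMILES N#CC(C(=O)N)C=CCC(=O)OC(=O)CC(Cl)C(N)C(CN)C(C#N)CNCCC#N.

3

N≡C–: carbon triple-bonded to nitrogen → nitrile.
pendant –CONH2: carbonyl C bonded to C and N → amide.
C=C double bond → alkene.
two acyl groups sharing one oxygen, –C(=O)–O–C(=O)– → anhydride.
halogen on an sp³ carbon → alkyl halide.
–NH2 on an sp³ carbon with no adjacent C=O → amine.
pendant –CH2NH2: N on sp³ C, no adjacent C=O → amine.
pendant –C≡N: nitrile.
C–N–C with sp³ carbons and no adjacent C=O → amine (secondary).
–C≡N: carbon triple-bonded to nitrogen → nitrile.
Amine appears at: CH(NH2), CH(CH2NH2), CH2NHCH2 → 3.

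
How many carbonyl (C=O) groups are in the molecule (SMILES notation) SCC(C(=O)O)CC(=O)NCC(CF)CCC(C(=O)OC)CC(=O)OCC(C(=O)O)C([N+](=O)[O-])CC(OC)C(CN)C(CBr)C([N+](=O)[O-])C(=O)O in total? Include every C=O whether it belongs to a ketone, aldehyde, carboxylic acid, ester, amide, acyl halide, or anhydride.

6

CH(COOH): carboxylic acid, 1 C=O (running total 1).
CH2CONHCH2: amide, 1 C=O (running total 2).
CH(COOCH3): ester, 1 C=O (running total 3).
CH2COOCH2: ester, 1 C=O (running total 4).
CH(COOH): carboxylic acid, 1 C=O (running total 5).
COOH: carboxylic acid, 1 C=O (running total 6).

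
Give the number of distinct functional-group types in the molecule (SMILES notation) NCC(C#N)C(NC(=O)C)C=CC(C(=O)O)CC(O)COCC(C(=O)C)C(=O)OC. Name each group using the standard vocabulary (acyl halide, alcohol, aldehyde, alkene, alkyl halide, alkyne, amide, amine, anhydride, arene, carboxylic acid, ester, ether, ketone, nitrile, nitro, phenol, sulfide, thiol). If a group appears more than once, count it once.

9

Taking each segment in turn:
  H2NCH2: –NH2 on an sp³ carbon with no adjacent C=O → amine.
  CH(CN): pendant –C≡N: nitrile.
  CH(NHCOCH3): pendant –NHC(=O)CH3: N bonded to a carbonyl → amide (not amine).
  CH=CH: C=C double bond → alkene.
  CH(COOH): pendant –COOH: carbonyl C bonded to C and –OH → carboxylic acid.
  CH(OH): –OH on an sp³ carbon → alcohol (secondary).
  CH2OCH2: C–O–C with sp³ carbons on both sides and no adjacent C=O → ether.
  CH(COCH3): pendant –COCH3: carbonyl C bonded to two carbons → ketone.
  COOCH3: –C(=O)OCH3: carbonyl C bonded to C and to –OCH3 → ester (not ketone + ether).
Distinct types present: alcohol, alkene, amide, amine, carboxylic acid, ester, ether, ketone, nitrile.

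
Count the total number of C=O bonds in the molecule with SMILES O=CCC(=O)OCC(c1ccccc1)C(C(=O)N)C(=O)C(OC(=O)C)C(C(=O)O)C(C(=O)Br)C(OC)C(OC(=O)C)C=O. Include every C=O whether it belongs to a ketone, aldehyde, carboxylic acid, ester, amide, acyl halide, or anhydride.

9

OHC: aldehyde, 1 C=O (running total 1).
CH2COOCH2: ester, 1 C=O (running total 2).
CH(CONH2): amide, 1 C=O (running total 3).
CO: ketone, 1 C=O (running total 4).
CH(OCOCH3): ester, 1 C=O (running total 5).
CH(COOH): carboxylic acid, 1 C=O (running total 6).
CH(COBr): acyl halide, 1 C=O (running total 7).
CH(OCOCH3): ester, 1 C=O (running total 8).
CHO: aldehyde, 1 C=O (running total 9).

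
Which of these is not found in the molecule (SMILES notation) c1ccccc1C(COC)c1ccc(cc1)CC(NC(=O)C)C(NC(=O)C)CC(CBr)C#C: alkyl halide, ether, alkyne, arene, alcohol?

alkyl halide: present (CH(CH2Br) — pendant –CH2X: halogen on sp³ carbon → alkyl halide).
arene: present (C6H5 — C6H5– phenyl ring → arene).
alkyne: present (C≡CH — C≡C triple bond → alkyne).
ether: present (CH(CH2OCH3) — pendant –CH2OCH3: C–O–C linkage → ether).
alcohol: no segment matches this pattern.

alcohol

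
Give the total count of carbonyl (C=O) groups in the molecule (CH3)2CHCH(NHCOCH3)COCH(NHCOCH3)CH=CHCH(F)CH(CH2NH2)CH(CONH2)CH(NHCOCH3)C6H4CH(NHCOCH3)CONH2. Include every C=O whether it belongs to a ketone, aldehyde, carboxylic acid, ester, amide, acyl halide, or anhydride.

CH(NHCOCH3): amide, 1 C=O (running total 1).
CO: ketone, 1 C=O (running total 2).
CH(NHCOCH3): amide, 1 C=O (running total 3).
CH(CONH2): amide, 1 C=O (running total 4).
CH(NHCOCH3): amide, 1 C=O (running total 5).
CH(NHCOCH3): amide, 1 C=O (running total 6).
CONH2: amide, 1 C=O (running total 7).

7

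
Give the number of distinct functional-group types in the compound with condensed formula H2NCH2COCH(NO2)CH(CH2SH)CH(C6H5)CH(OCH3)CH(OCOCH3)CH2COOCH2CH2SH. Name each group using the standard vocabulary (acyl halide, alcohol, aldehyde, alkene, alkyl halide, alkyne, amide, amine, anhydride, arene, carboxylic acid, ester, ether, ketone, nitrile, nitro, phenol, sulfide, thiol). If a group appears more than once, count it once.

7

Reading the structure from left to right:
  H2NCH2: –NH2 on an sp³ carbon with no adjacent C=O → amine.
  CO: –C(=O)– with carbon on both sides → ketone.
  CH(NO2): –NO2 on an sp³ carbon → nitro (the N=O is not a carbonyl).
  CH(CH2SH): pendant –CH2SH → thiol.
  CH(C6H5): pendant –C6H5: benzene ring → arene.
  CH(OCH3): pendant –OCH3: C–O–C with sp³ C, no adjacent C=O → ether.
  CH(OCOCH3): pendant –OC(=O)CH3: an acyloxy group → ester.
  CH2COOCH2: –C(=O)–O–C with C on the carbonyl side → ester.
  CH2SH: –SH on an sp³ carbon → thiol.
Distinct types present: amine, arene, ester, ether, ketone, nitro, thiol.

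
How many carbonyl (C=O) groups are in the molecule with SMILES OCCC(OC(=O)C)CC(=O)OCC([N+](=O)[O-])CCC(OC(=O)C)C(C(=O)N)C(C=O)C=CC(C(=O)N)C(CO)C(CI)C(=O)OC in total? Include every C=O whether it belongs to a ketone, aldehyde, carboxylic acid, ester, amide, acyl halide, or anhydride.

CH(OCOCH3): ester, 1 C=O (running total 1).
CH2COOCH2: ester, 1 C=O (running total 2).
CH(OCOCH3): ester, 1 C=O (running total 3).
CH(CONH2): amide, 1 C=O (running total 4).
CH(CHO): aldehyde, 1 C=O (running total 5).
CH(CONH2): amide, 1 C=O (running total 6).
COOCH3: ester, 1 C=O (running total 7).

7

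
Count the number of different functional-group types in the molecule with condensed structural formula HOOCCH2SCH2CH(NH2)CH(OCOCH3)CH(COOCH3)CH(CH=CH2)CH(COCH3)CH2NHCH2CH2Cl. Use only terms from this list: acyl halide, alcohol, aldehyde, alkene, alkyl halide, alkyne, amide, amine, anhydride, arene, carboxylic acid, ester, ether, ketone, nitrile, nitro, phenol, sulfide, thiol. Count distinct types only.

Working along the chain:
  HOOC: –COOH: carbonyl C bonded to –OH and C → carboxylic acid (the –OH is not a separate alcohol).
  CH2SCH2: C–S–C linkage → sulfide (thioether).
  CH(NH2): –NH2 on an sp³ carbon with no adjacent C=O → amine.
  CH(OCOCH3): pendant –OC(=O)CH3: an acyloxy group → ester.
  CH(COOCH3): pendant –COOCH3: carbonyl C bonded to C and –OCH3 → ester.
  CH(CH=CH2): pendant –CH=CH2: C=C double bond → alkene.
  CH(COCH3): pendant –COCH3: carbonyl C bonded to two carbons → ketone.
  CH2NHCH2: C–N–C with sp³ carbons and no adjacent C=O → amine (secondary).
  CH2Cl: halogen on an sp³ carbon → alkyl halide.
Distinct types present: alkene, alkyl halide, amine, carboxylic acid, ester, ketone, sulfide.

7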